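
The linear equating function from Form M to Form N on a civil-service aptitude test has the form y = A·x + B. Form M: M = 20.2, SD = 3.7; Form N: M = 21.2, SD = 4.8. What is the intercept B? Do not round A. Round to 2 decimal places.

A = SD_Y / SD_X = 4.8 / 3.7 = 1.297297
B = M_Y − A·M_X = 21.2 − 1.297297 × 20.2 = -5.01

-5.01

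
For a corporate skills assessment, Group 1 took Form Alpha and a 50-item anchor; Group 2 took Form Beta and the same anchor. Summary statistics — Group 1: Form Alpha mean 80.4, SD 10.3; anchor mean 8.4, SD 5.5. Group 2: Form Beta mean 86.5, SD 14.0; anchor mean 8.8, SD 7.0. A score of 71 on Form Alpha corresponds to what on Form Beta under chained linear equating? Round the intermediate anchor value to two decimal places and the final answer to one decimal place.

75.7

Form Alpha → anchor (Group 1): v = (5.5/10.3)(71 − 80.4) + 8.4 = 3.38
anchor → Form Beta (Group 2): y = (14.0/7.0)(3.38 − 8.8) + 86.5 = 75.7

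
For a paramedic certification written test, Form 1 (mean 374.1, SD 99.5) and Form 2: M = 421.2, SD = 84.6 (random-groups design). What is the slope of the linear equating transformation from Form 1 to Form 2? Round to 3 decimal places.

A = SD_Y / SD_X = 84.6 / 99.5 = 0.850

0.850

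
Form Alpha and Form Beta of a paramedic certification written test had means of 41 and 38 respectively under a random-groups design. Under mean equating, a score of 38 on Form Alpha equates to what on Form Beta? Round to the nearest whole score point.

Mean equating: y = x + (M_Y − M_X) = 38 + (38 − 41) = 35

35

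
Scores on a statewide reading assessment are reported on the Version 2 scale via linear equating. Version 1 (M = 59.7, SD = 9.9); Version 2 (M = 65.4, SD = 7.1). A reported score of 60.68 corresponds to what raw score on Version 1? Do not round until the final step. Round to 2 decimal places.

Invert y = (SD_Y/SD_X)(x − M_X) + M_Y:
x = (SD_X/SD_Y)(y − M_Y) + M_X = (9.9/7.1)(60.68 − 65.4) + 59.7
x = 1.394366 × -4.720 + 59.7 = 53.12

53.12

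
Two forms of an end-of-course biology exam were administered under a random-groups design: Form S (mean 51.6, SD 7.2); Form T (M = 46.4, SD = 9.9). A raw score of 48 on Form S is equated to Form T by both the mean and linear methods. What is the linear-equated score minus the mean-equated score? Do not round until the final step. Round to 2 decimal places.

Mean-equated: 48 + (46.4 − 51.6) = 42.80
Linear-equated: (9.9/7.2)(48 − 51.6) + 46.4 = 41.450
Difference = 41.450 − 42.80 = -1.35

-1.35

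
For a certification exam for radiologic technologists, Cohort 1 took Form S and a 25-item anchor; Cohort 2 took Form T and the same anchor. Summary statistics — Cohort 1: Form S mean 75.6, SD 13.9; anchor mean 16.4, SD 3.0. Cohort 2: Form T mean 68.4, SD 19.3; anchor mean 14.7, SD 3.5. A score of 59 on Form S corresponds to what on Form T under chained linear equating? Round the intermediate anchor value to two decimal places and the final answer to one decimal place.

58.0

Form S → anchor (Cohort 1): v = (3.0/13.9)(59 − 75.6) + 16.4 = 12.82
anchor → Form T (Cohort 2): y = (19.3/3.5)(12.82 − 14.7) + 68.4 = 58.0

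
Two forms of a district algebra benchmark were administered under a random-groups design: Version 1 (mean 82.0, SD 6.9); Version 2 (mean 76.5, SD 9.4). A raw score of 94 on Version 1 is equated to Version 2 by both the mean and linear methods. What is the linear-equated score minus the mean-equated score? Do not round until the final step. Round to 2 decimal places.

4.35

Mean-equated: 94 + (76.5 − 82.0) = 88.50
Linear-equated: (9.4/6.9)(94 − 82.0) + 76.5 = 92.848
Difference = 92.848 − 88.50 = 4.35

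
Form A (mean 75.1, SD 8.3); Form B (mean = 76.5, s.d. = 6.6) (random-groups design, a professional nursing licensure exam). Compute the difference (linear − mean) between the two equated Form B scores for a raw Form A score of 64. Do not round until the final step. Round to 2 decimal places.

2.27

Mean-equated: 64 + (76.5 − 75.1) = 65.40
Linear-equated: (6.6/8.3)(64 − 75.1) + 76.5 = 67.673
Difference = 67.673 − 65.40 = 2.27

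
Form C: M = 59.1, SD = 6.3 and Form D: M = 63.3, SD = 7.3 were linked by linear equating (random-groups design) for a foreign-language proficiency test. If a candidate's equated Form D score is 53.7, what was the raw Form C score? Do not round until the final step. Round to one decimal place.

50.8

Invert y = (SD_Y/SD_X)(x − M_X) + M_Y:
x = (SD_X/SD_Y)(y − M_Y) + M_X = (6.3/7.3)(53.7 − 63.3) + 59.1
x = 0.863014 × -9.600 + 59.1 = 50.8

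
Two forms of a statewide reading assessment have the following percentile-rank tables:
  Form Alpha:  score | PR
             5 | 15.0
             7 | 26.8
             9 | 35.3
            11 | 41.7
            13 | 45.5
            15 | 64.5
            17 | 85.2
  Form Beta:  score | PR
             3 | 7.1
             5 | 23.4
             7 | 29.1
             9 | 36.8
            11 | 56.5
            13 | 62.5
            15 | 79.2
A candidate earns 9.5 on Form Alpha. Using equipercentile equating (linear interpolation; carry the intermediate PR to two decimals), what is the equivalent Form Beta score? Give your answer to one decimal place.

PR of 9.5 on Form Alpha: 35.3 + (9.5 − 9)/(11 − 9) × (41.7 − 35.3) = 36.90
On Form Beta, PR 36.90 falls between score 9 (PR 36.8) and 11 (PR 56.5).
Interpolate: 9 + (36.90 − 36.8)/(56.5 − 36.8) × (11 − 9) = 9.0

9.0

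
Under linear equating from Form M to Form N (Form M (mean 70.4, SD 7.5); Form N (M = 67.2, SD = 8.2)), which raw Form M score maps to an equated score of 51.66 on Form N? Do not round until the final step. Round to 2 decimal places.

Invert y = (SD_Y/SD_X)(x − M_X) + M_Y:
x = (SD_X/SD_Y)(y − M_Y) + M_X = (7.5/8.2)(51.66 − 67.2) + 70.4
x = 0.914634 × -15.540 + 70.4 = 56.19

56.19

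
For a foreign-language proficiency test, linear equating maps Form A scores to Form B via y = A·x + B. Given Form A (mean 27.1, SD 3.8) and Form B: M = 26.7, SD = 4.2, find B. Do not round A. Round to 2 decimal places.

A = SD_Y / SD_X = 4.2 / 3.8 = 1.105263
B = M_Y − A·M_X = 26.7 − 1.105263 × 27.1 = -3.25

-3.25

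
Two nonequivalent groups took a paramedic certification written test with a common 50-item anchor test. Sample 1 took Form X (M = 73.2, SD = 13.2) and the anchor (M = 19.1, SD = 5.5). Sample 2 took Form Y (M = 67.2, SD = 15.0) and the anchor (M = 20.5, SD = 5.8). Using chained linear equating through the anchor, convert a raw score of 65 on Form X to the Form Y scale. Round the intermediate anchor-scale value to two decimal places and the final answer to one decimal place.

Form X → anchor (Sample 1): v = (5.5/13.2)(65 − 73.2) + 19.1 = 15.68
anchor → Form Y (Sample 2): y = (15.0/5.8)(15.68 − 20.5) + 67.2 = 54.7

54.7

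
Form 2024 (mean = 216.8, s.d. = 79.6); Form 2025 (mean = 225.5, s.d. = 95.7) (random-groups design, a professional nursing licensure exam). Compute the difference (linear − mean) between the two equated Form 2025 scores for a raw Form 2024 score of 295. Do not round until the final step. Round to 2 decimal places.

15.82

Mean-equated: 295 + (225.5 − 216.8) = 303.70
Linear-equated: (95.7/79.6)(295 − 216.8) + 225.5 = 319.517
Difference = 319.517 − 303.70 = 15.82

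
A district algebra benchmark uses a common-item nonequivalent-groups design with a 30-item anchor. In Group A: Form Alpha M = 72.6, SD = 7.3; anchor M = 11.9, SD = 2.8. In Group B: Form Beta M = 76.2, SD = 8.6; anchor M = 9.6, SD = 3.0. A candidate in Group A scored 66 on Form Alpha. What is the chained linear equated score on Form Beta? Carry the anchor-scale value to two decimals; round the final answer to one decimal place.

Form Alpha → anchor (Group A): v = (2.8/7.3)(66 − 72.6) + 11.9 = 9.37
anchor → Form Beta (Group B): y = (8.6/3.0)(9.37 − 9.6) + 76.2 = 75.5

75.5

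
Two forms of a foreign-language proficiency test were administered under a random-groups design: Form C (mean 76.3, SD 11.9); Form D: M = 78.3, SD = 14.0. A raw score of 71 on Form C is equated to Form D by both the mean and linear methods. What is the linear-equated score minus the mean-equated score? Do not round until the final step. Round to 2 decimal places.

-0.94

Mean-equated: 71 + (78.3 − 76.3) = 73.00
Linear-equated: (14.0/11.9)(71 − 76.3) + 78.3 = 72.065
Difference = 72.065 − 73.00 = -0.94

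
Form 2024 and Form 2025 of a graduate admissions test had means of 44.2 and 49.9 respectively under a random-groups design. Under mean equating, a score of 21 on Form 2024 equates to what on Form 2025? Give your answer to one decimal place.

Mean equating: y = x + (M_Y − M_X) = 21 + (49.9 − 44.2) = 26.7

26.7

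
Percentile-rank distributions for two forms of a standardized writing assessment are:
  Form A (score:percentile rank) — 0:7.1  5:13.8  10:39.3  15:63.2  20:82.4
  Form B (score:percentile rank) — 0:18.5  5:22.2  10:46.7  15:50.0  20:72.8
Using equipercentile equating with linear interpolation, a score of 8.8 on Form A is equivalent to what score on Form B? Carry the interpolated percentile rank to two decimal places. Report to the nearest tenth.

PR of 8.8 on Form A: 13.8 + (8.8 − 5)/(10 − 5) × (39.3 − 13.8) = 33.18
On Form B, PR 33.18 falls between score 5 (PR 22.2) and 10 (PR 46.7).
Interpolate: 5 + (33.18 − 22.2)/(46.7 − 22.2) × (10 − 5) = 7.2

7.2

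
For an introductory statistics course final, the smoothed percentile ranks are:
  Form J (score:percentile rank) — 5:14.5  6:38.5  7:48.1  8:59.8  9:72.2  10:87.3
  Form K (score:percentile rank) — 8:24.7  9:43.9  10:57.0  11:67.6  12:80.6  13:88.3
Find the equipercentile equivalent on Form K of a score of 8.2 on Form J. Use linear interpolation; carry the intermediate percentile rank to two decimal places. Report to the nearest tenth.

PR of 8.2 on Form J: 59.8 + (8.2 − 8)/(9 − 8) × (72.2 − 59.8) = 62.28
On Form K, PR 62.28 falls between score 10 (PR 57.0) and 11 (PR 67.6).
Interpolate: 10 + (62.28 − 57.0)/(67.6 − 57.0) × (11 − 10) = 10.5

10.5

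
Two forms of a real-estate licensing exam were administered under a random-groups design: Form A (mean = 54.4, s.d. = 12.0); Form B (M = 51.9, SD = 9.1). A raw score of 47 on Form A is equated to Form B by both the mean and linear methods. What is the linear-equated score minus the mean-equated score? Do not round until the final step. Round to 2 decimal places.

1.79

Mean-equated: 47 + (51.9 − 54.4) = 44.50
Linear-equated: (9.1/12.0)(47 − 54.4) + 51.9 = 46.288
Difference = 46.288 − 44.50 = 1.79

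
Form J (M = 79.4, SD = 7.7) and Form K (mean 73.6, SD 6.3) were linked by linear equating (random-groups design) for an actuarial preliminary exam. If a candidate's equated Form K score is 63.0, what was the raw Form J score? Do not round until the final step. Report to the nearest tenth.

Invert y = (SD_Y/SD_X)(x − M_X) + M_Y:
x = (SD_X/SD_Y)(y − M_Y) + M_X = (7.7/6.3)(63.0 − 73.6) + 79.4
x = 1.222222 × -10.600 + 79.4 = 66.4

66.4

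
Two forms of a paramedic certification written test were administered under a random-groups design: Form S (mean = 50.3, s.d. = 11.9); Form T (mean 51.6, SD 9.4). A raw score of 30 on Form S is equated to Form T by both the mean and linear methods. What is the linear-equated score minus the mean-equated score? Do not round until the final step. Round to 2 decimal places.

4.26

Mean-equated: 30 + (51.6 − 50.3) = 31.30
Linear-equated: (9.4/11.9)(30 − 50.3) + 51.6 = 35.565
Difference = 35.565 − 31.30 = 4.26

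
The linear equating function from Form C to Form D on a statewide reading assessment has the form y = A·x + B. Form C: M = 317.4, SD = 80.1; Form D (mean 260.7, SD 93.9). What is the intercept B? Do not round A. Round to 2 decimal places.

-111.38

A = SD_Y / SD_X = 93.9 / 80.1 = 1.172285
B = M_Y − A·M_X = 260.7 − 1.172285 × 317.4 = -111.38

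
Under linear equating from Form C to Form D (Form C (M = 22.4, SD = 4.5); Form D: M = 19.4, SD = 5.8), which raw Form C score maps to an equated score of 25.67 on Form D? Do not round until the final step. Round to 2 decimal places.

Invert y = (SD_Y/SD_X)(x − M_X) + M_Y:
x = (SD_X/SD_Y)(y − M_Y) + M_X = (4.5/5.8)(25.67 − 19.4) + 22.4
x = 0.775862 × 6.270 + 22.4 = 27.26

27.26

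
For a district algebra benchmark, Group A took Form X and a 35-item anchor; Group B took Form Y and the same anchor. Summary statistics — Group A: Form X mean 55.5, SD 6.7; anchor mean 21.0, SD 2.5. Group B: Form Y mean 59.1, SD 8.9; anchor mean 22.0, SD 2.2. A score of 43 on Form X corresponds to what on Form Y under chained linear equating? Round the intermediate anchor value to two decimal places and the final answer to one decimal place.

Form X → anchor (Group A): v = (2.5/6.7)(43 − 55.5) + 21.0 = 16.34
anchor → Form Y (Group B): y = (8.9/2.2)(16.34 − 22.0) + 59.1 = 36.2

36.2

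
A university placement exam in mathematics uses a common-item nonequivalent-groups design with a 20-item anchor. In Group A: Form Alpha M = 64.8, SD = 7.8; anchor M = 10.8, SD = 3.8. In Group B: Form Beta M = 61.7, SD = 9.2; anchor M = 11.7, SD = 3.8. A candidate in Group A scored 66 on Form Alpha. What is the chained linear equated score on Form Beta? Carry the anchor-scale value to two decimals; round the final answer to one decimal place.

Form Alpha → anchor (Group A): v = (3.8/7.8)(66 − 64.8) + 10.8 = 11.38
anchor → Form Beta (Group B): y = (9.2/3.8)(11.38 − 11.7) + 61.7 = 60.9

60.9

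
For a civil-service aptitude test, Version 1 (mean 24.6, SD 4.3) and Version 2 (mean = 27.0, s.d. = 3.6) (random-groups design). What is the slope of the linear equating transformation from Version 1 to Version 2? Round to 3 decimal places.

0.837

A = SD_Y / SD_X = 3.6 / 4.3 = 0.837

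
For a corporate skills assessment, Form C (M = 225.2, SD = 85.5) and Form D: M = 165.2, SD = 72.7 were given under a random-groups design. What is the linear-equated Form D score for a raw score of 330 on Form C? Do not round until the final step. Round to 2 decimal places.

Linear equating: y = (SD_Y/SD_X)(x − M_X) + M_Y
y = (72.7/85.5)(330 − 225.2) + 165.2
y = 0.850292 × 104.8 + 165.2 = 89.1106 + 165.2 = 254.31

254.31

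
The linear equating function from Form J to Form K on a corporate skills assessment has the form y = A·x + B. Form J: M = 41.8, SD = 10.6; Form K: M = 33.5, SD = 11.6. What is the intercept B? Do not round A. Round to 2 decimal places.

-12.24

A = SD_Y / SD_X = 11.6 / 10.6 = 1.094340
B = M_Y − A·M_X = 33.5 − 1.094340 × 41.8 = -12.24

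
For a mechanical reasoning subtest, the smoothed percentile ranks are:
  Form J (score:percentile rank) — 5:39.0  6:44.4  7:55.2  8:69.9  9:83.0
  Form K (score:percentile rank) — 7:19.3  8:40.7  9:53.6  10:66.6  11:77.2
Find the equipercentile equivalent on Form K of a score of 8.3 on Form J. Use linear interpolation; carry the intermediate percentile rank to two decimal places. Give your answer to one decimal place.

10.7

PR of 8.3 on Form J: 69.9 + (8.3 − 8)/(9 − 8) × (83.0 − 69.9) = 73.83
On Form K, PR 73.83 falls between score 10 (PR 66.6) and 11 (PR 77.2).
Interpolate: 10 + (73.83 − 66.6)/(77.2 − 66.6) × (11 − 10) = 10.7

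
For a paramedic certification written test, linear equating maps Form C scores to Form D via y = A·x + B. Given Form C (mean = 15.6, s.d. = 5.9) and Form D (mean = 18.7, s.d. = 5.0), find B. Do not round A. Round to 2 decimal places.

5.48

A = SD_Y / SD_X = 5.0 / 5.9 = 0.847458
B = M_Y − A·M_X = 18.7 − 0.847458 × 15.6 = 5.48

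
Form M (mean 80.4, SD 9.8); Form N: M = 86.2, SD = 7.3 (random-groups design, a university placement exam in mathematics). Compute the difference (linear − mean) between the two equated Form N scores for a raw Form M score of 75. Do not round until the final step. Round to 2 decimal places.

Mean-equated: 75 + (86.2 − 80.4) = 80.80
Linear-equated: (7.3/9.8)(75 − 80.4) + 86.2 = 82.178
Difference = 82.178 − 80.80 = 1.38

1.38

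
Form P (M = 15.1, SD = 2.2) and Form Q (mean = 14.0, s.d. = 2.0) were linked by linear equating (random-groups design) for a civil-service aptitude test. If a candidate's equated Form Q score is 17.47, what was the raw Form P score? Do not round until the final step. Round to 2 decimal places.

Invert y = (SD_Y/SD_X)(x − M_X) + M_Y:
x = (SD_X/SD_Y)(y − M_Y) + M_X = (2.2/2.0)(17.47 − 14.0) + 15.1
x = 1.100000 × 3.470 + 15.1 = 18.92

18.92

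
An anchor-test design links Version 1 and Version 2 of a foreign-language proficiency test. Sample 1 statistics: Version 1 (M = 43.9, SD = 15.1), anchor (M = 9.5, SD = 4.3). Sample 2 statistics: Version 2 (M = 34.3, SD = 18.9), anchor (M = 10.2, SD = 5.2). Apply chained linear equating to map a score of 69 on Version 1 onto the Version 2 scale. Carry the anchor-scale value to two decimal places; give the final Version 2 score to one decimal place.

57.7

Version 1 → anchor (Sample 1): v = (4.3/15.1)(69 − 43.9) + 9.5 = 16.65
anchor → Version 2 (Sample 2): y = (18.9/5.2)(16.65 − 10.2) + 34.3 = 57.7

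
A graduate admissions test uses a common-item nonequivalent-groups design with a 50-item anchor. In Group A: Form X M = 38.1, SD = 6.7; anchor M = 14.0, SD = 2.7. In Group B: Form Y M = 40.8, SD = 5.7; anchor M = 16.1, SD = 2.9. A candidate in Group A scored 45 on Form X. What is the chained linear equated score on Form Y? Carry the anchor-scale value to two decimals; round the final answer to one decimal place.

42.1

Form X → anchor (Group A): v = (2.7/6.7)(45 − 38.1) + 14.0 = 16.78
anchor → Form Y (Group B): y = (5.7/2.9)(16.78 − 16.1) + 40.8 = 42.1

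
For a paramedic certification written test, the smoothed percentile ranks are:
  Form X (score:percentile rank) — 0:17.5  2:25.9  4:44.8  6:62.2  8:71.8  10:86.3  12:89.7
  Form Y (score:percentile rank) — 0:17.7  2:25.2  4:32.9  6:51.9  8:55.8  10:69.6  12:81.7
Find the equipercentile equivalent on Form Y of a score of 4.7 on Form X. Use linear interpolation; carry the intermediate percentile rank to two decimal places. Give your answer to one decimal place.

5.9

PR of 4.7 on Form X: 44.8 + (4.7 − 4)/(6 − 4) × (62.2 − 44.8) = 50.89
On Form Y, PR 50.89 falls between score 4 (PR 32.9) and 6 (PR 51.9).
Interpolate: 4 + (50.89 − 32.9)/(51.9 − 32.9) × (6 − 4) = 5.9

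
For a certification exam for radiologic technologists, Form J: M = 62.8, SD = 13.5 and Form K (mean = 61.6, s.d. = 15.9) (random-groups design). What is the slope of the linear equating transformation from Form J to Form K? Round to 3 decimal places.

1.178

A = SD_Y / SD_X = 15.9 / 13.5 = 1.178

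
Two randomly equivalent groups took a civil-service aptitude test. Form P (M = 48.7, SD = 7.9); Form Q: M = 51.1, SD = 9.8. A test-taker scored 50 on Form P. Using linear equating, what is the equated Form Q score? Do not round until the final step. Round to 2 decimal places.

Linear equating: y = (SD_Y/SD_X)(x − M_X) + M_Y
y = (9.8/7.9)(50 − 48.7) + 51.1
y = 1.240506 × 1.3 + 51.1 = 1.6127 + 51.1 = 52.71

52.71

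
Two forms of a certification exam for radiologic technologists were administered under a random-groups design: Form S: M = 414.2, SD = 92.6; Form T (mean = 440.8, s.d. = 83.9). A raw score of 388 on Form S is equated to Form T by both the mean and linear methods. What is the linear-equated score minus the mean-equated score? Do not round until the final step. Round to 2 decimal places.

Mean-equated: 388 + (440.8 − 414.2) = 414.60
Linear-equated: (83.9/92.6)(388 − 414.2) + 440.8 = 417.062
Difference = 417.062 − 414.60 = 2.46

2.46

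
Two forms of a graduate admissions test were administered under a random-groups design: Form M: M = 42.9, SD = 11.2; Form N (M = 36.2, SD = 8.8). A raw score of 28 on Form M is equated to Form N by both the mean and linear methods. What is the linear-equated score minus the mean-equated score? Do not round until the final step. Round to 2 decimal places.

Mean-equated: 28 + (36.2 − 42.9) = 21.30
Linear-equated: (8.8/11.2)(28 − 42.9) + 36.2 = 24.493
Difference = 24.493 − 21.30 = 3.19

3.19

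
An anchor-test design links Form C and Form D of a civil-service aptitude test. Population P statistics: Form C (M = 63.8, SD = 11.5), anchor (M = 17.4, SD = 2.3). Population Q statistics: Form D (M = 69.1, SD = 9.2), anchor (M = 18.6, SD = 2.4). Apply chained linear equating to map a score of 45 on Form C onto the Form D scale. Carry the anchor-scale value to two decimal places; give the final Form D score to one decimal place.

50.1

Form C → anchor (Population P): v = (2.3/11.5)(45 − 63.8) + 17.4 = 13.64
anchor → Form D (Population Q): y = (9.2/2.4)(13.64 − 18.6) + 69.1 = 50.1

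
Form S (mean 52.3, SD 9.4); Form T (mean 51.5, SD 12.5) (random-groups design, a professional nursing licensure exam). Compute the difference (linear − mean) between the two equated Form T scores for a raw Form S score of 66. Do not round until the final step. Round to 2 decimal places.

4.52

Mean-equated: 66 + (51.5 − 52.3) = 65.20
Linear-equated: (12.5/9.4)(66 − 52.3) + 51.5 = 69.718
Difference = 69.718 − 65.20 = 4.52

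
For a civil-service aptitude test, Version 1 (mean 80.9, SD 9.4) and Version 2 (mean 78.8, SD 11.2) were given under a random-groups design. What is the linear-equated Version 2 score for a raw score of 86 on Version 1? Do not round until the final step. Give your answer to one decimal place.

84.9

Linear equating: y = (SD_Y/SD_X)(x − M_X) + M_Y
y = (11.2/9.4)(86 − 80.9) + 78.8
y = 1.191489 × 5.1 + 78.8 = 6.0766 + 78.8 = 84.9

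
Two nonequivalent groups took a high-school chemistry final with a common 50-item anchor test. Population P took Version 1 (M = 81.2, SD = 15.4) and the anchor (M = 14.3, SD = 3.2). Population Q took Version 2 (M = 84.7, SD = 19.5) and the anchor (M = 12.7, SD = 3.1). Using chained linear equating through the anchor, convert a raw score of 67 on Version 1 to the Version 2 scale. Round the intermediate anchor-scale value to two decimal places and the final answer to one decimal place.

76.2

Version 1 → anchor (Population P): v = (3.2/15.4)(67 − 81.2) + 14.3 = 11.35
anchor → Version 2 (Population Q): y = (19.5/3.1)(11.35 − 12.7) + 84.7 = 76.2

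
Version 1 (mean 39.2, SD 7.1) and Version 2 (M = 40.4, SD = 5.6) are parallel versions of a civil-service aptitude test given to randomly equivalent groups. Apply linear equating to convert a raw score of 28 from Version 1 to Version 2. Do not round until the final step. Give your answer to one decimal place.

31.6

Linear equating: y = (SD_Y/SD_X)(x − M_X) + M_Y
y = (5.6/7.1)(28 − 39.2) + 40.4
y = 0.788732 × -11.2 + 40.4 = -8.8338 + 40.4 = 31.6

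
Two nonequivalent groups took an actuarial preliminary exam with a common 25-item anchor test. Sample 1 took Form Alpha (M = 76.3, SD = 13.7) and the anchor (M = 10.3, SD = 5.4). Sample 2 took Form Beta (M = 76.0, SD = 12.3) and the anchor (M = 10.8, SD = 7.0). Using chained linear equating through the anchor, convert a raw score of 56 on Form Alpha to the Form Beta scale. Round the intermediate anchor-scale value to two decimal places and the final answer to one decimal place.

61.1

Form Alpha → anchor (Sample 1): v = (5.4/13.7)(56 − 76.3) + 10.3 = 2.30
anchor → Form Beta (Sample 2): y = (12.3/7.0)(2.30 − 10.8) + 76.0 = 61.1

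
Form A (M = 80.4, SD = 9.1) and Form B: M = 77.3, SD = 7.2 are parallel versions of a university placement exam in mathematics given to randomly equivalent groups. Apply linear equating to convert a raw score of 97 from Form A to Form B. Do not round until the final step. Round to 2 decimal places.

90.43

Linear equating: y = (SD_Y/SD_X)(x − M_X) + M_Y
y = (7.2/9.1)(97 − 80.4) + 77.3
y = 0.791209 × 16.6 + 77.3 = 13.1341 + 77.3 = 90.43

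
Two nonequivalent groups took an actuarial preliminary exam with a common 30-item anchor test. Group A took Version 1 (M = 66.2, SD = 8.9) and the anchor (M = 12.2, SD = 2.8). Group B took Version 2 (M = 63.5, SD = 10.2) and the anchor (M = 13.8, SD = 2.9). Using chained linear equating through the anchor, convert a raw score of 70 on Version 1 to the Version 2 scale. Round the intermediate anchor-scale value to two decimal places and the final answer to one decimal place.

Version 1 → anchor (Group A): v = (2.8/8.9)(70 − 66.2) + 12.2 = 13.40
anchor → Version 2 (Group B): y = (10.2/2.9)(13.40 − 13.8) + 63.5 = 62.1

62.1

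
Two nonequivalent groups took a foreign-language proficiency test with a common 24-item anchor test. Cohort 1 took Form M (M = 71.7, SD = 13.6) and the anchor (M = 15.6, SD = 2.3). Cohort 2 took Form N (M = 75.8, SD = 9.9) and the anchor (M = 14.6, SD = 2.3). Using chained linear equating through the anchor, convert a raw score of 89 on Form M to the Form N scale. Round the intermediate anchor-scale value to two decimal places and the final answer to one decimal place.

Form M → anchor (Cohort 1): v = (2.3/13.6)(89 − 71.7) + 15.6 = 18.53
anchor → Form N (Cohort 2): y = (9.9/2.3)(18.53 − 14.6) + 75.8 = 92.7

92.7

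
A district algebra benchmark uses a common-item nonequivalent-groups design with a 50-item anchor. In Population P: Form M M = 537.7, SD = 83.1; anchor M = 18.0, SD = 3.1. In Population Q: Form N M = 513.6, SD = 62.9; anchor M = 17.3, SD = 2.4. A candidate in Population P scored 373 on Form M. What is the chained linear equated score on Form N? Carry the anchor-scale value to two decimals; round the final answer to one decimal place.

Form M → anchor (Population P): v = (3.1/83.1)(373 − 537.7) + 18.0 = 11.86
anchor → Form N (Population Q): y = (62.9/2.4)(11.86 − 17.3) + 513.6 = 371.0

371.0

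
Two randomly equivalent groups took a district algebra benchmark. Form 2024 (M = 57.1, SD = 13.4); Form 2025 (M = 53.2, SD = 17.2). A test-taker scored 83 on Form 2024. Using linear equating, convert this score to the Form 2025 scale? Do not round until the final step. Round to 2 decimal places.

Linear equating: y = (SD_Y/SD_X)(x − M_X) + M_Y
y = (17.2/13.4)(83 − 57.1) + 53.2
y = 1.283582 × 25.9 + 53.2 = 33.2448 + 53.2 = 86.44

86.44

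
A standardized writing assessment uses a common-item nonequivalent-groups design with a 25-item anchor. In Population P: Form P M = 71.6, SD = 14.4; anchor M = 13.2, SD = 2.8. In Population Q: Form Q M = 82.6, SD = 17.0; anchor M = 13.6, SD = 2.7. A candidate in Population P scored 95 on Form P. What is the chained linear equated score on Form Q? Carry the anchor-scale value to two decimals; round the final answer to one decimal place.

108.7

Form P → anchor (Population P): v = (2.8/14.4)(95 − 71.6) + 13.2 = 17.75
anchor → Form Q (Population Q): y = (17.0/2.7)(17.75 − 13.6) + 82.6 = 108.7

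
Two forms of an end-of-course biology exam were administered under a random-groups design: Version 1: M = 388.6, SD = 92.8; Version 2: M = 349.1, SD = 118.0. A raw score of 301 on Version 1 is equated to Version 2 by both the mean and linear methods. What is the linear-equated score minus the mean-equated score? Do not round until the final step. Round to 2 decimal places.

Mean-equated: 301 + (349.1 − 388.6) = 261.50
Linear-equated: (118.0/92.8)(301 − 388.6) + 349.1 = 237.712
Difference = 237.712 − 261.50 = -23.79

-23.79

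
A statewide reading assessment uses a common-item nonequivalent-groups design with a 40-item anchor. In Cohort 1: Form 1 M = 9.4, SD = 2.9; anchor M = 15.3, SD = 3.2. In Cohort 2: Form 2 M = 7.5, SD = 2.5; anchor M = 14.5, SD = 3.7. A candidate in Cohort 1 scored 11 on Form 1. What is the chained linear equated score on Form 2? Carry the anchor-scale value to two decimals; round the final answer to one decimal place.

9.2

Form 1 → anchor (Cohort 1): v = (3.2/2.9)(11 − 9.4) + 15.3 = 17.07
anchor → Form 2 (Cohort 2): y = (2.5/3.7)(17.07 − 14.5) + 7.5 = 9.2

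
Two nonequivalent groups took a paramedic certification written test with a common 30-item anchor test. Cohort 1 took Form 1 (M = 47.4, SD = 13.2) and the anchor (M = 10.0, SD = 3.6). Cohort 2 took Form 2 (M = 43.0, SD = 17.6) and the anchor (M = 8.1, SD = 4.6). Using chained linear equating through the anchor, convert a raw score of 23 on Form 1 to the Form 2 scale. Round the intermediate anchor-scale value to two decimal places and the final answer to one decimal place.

Form 1 → anchor (Cohort 1): v = (3.6/13.2)(23 − 47.4) + 10.0 = 3.35
anchor → Form 2 (Cohort 2): y = (17.6/4.6)(3.35 − 8.1) + 43.0 = 24.8

24.8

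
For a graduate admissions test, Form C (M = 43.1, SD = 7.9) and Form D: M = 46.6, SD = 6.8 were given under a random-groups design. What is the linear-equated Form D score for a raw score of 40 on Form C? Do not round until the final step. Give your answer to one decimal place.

Linear equating: y = (SD_Y/SD_X)(x − M_X) + M_Y
y = (6.8/7.9)(40 − 43.1) + 46.6
y = 0.860759 × -3.1 + 46.6 = -2.6684 + 46.6 = 43.9

43.9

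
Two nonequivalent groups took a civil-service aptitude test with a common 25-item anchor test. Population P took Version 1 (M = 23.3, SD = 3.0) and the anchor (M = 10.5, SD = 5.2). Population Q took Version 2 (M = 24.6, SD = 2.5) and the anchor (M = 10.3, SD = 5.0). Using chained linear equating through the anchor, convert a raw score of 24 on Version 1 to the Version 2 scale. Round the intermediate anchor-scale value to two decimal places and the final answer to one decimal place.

Version 1 → anchor (Population P): v = (5.2/3.0)(24 − 23.3) + 10.5 = 11.71
anchor → Version 2 (Population Q): y = (2.5/5.0)(11.71 − 10.3) + 24.6 = 25.3

25.3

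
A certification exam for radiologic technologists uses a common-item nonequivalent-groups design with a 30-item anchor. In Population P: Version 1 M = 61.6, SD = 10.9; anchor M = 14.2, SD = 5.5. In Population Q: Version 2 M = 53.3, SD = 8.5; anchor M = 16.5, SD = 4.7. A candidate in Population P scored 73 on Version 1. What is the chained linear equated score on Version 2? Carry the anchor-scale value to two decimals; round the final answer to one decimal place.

Version 1 → anchor (Population P): v = (5.5/10.9)(73 − 61.6) + 14.2 = 19.95
anchor → Version 2 (Population Q): y = (8.5/4.7)(19.95 − 16.5) + 53.3 = 59.5

59.5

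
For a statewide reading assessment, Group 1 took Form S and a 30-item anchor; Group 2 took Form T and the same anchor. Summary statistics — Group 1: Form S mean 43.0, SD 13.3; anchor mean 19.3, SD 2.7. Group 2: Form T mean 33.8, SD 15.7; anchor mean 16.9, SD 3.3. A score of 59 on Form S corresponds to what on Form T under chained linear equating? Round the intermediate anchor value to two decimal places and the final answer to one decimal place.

Form S → anchor (Group 1): v = (2.7/13.3)(59 − 43.0) + 19.3 = 22.55
anchor → Form T (Group 2): y = (15.7/3.3)(22.55 − 16.9) + 33.8 = 60.7

60.7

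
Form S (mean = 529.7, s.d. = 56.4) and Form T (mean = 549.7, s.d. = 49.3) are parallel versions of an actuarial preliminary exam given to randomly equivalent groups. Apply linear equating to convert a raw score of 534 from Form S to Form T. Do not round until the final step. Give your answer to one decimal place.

Linear equating: y = (SD_Y/SD_X)(x − M_X) + M_Y
y = (49.3/56.4)(534 − 529.7) + 549.7
y = 0.874113 × 4.3 + 549.7 = 3.7587 + 549.7 = 553.5

553.5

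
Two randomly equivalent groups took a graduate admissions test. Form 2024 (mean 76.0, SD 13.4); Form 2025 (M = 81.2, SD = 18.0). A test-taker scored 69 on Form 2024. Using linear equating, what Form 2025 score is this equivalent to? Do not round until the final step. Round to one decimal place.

Linear equating: y = (SD_Y/SD_X)(x − M_X) + M_Y
y = (18.0/13.4)(69 − 76.0) + 81.2
y = 1.343284 × -7.0 + 81.2 = -9.4030 + 81.2 = 71.8

71.8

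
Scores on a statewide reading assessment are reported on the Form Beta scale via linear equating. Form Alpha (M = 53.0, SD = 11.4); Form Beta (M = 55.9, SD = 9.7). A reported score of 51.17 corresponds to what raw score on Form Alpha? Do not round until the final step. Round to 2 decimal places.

47.44

Invert y = (SD_Y/SD_X)(x − M_X) + M_Y:
x = (SD_X/SD_Y)(y − M_Y) + M_X = (11.4/9.7)(51.17 − 55.9) + 53.0
x = 1.175258 × -4.730 + 53.0 = 47.44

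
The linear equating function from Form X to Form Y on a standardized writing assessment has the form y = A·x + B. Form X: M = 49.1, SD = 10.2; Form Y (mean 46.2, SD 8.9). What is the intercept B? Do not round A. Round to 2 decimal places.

3.36

A = SD_Y / SD_X = 8.9 / 10.2 = 0.872549
B = M_Y − A·M_X = 46.2 − 0.872549 × 49.1 = 3.36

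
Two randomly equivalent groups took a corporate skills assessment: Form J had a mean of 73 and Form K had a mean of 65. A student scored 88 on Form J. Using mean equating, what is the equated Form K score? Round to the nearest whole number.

80

Mean equating: y = x + (M_Y − M_X) = 88 + (65 − 73) = 80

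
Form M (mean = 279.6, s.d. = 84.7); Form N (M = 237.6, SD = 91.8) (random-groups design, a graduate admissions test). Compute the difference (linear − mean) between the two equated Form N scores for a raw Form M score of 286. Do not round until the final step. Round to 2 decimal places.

Mean-equated: 286 + (237.6 − 279.6) = 244.00
Linear-equated: (91.8/84.7)(286 − 279.6) + 237.6 = 244.536
Difference = 244.536 − 244.00 = 0.54

0.54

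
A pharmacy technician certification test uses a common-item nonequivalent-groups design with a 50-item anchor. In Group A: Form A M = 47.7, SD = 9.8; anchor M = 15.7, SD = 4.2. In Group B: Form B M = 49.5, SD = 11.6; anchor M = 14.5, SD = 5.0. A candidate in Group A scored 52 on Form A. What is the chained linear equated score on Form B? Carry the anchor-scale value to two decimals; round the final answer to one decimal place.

56.6

Form A → anchor (Group A): v = (4.2/9.8)(52 − 47.7) + 15.7 = 17.54
anchor → Form B (Group B): y = (11.6/5.0)(17.54 − 14.5) + 49.5 = 56.6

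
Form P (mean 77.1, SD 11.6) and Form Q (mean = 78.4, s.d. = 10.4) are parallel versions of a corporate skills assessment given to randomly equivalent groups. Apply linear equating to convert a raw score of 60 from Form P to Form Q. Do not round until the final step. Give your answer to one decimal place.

63.1

Linear equating: y = (SD_Y/SD_X)(x − M_X) + M_Y
y = (10.4/11.6)(60 − 77.1) + 78.4
y = 0.896552 × -17.1 + 78.4 = -15.3310 + 78.4 = 63.1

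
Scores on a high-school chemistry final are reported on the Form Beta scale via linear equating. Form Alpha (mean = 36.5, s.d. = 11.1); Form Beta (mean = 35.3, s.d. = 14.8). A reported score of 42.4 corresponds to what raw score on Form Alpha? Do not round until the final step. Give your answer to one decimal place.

41.8

Invert y = (SD_Y/SD_X)(x − M_X) + M_Y:
x = (SD_X/SD_Y)(y − M_Y) + M_X = (11.1/14.8)(42.4 − 35.3) + 36.5
x = 0.750000 × 7.100 + 36.5 = 41.8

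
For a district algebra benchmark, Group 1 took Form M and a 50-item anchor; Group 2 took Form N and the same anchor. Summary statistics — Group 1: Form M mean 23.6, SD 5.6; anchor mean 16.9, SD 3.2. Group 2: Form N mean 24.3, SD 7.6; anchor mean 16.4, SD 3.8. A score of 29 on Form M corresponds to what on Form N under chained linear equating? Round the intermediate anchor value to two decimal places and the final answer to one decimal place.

31.5

Form M → anchor (Group 1): v = (3.2/5.6)(29 − 23.6) + 16.9 = 19.99
anchor → Form N (Group 2): y = (7.6/3.8)(19.99 − 16.4) + 24.3 = 31.5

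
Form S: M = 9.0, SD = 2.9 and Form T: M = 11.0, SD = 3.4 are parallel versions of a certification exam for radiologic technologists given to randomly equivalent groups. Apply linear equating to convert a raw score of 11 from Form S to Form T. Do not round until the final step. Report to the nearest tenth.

Linear equating: y = (SD_Y/SD_X)(x − M_X) + M_Y
y = (3.4/2.9)(11 − 9.0) + 11.0
y = 1.172414 × 2.0 + 11.0 = 2.3448 + 11.0 = 13.3

13.3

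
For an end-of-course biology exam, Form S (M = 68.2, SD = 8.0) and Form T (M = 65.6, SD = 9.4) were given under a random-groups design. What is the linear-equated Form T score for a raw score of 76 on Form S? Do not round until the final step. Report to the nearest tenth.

Linear equating: y = (SD_Y/SD_X)(x − M_X) + M_Y
y = (9.4/8.0)(76 − 68.2) + 65.6
y = 1.175000 × 7.8 + 65.6 = 9.1650 + 65.6 = 74.8

74.8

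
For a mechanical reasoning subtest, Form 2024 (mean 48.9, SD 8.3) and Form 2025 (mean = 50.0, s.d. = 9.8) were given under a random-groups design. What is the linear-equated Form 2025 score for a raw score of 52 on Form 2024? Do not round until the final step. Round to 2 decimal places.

Linear equating: y = (SD_Y/SD_X)(x − M_X) + M_Y
y = (9.8/8.3)(52 − 48.9) + 50.0
y = 1.180723 × 3.1 + 50.0 = 3.6602 + 50.0 = 53.66

53.66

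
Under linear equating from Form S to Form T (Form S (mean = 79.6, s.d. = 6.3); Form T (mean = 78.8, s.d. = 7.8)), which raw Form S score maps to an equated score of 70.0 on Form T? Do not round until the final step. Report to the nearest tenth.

Invert y = (SD_Y/SD_X)(x − M_X) + M_Y:
x = (SD_X/SD_Y)(y − M_Y) + M_X = (6.3/7.8)(70.0 − 78.8) + 79.6
x = 0.807692 × -8.800 + 79.6 = 72.5

72.5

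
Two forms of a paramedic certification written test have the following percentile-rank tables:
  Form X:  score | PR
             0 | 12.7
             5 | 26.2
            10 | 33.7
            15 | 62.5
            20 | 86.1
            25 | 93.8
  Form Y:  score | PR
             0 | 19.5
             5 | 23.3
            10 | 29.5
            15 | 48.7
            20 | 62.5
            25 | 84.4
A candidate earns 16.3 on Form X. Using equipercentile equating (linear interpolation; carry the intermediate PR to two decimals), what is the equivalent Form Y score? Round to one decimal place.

PR of 16.3 on Form X: 62.5 + (16.3 − 15)/(20 − 15) × (86.1 − 62.5) = 68.64
On Form Y, PR 68.64 falls between score 20 (PR 62.5) and 25 (PR 84.4).
Interpolate: 20 + (68.64 − 62.5)/(84.4 − 62.5) × (25 − 20) = 21.4

21.4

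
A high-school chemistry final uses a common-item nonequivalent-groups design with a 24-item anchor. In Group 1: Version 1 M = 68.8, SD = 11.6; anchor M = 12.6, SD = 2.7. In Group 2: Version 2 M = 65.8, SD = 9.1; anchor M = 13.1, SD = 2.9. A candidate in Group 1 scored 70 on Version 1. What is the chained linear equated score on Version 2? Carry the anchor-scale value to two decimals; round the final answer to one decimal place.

Version 1 → anchor (Group 1): v = (2.7/11.6)(70 − 68.8) + 12.6 = 12.88
anchor → Version 2 (Group 2): y = (9.1/2.9)(12.88 − 13.1) + 65.8 = 65.1

65.1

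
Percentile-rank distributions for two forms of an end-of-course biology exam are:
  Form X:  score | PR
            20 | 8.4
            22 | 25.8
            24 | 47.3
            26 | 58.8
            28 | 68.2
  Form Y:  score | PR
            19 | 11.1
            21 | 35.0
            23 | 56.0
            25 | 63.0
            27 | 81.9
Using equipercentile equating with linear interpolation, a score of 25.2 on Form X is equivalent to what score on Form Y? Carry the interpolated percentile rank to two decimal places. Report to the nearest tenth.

PR of 25.2 on Form X: 47.3 + (25.2 − 24)/(26 − 24) × (58.8 − 47.3) = 54.20
On Form Y, PR 54.20 falls between score 21 (PR 35.0) and 23 (PR 56.0).
Interpolate: 21 + (54.20 − 35.0)/(56.0 − 35.0) × (23 − 21) = 22.8

22.8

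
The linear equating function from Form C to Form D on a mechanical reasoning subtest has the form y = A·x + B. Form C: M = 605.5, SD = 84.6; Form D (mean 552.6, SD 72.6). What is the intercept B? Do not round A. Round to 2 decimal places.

32.99

A = SD_Y / SD_X = 72.6 / 84.6 = 0.858156
B = M_Y − A·M_X = 552.6 − 0.858156 × 605.5 = 32.99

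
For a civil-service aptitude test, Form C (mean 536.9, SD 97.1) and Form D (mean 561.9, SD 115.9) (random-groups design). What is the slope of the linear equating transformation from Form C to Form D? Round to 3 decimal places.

1.194

A = SD_Y / SD_X = 115.9 / 97.1 = 1.194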